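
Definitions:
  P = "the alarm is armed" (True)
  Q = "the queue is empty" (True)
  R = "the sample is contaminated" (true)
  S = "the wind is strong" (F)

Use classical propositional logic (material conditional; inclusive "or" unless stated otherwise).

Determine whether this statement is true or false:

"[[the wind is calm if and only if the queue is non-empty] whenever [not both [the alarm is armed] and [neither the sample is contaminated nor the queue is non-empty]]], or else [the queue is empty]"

This is ((P nand (R nor ~Q)) -> (~S <-> ~Q)) | Q.

~Q = ~T = F
R nor ~Q = T nor F = F
P nand (R nor ~Q) = T nand F = T
~S = ~F = T
~Q = ~T = F
~S <-> ~Q = T <-> F = F
(P nand (R nor ~Q)) -> (~S <-> ~Q) = T -> F = F
((P nand (R nor ~Q)) -> (~S <-> ~Q)) | Q = F | T = T

true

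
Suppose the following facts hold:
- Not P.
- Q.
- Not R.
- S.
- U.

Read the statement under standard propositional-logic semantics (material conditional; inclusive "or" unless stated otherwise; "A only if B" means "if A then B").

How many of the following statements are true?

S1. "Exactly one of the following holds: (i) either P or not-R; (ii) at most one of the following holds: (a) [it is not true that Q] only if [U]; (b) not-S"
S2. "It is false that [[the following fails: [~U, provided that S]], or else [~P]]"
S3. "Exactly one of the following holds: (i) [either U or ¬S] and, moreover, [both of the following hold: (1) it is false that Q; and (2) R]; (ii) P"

0

S1: This is (P | ~R) xor ((~Q -> U) nand ~S).

~R = ~F = T
P | ~R = F | T = T
~Q = ~T = F
~Q -> U = F -> T = T
~S = ~T = F
(~Q -> U) nand ~S = T nand F = T
(P | ~R) xor ((~Q -> U) nand ~S) = T xor T = F
So S1 is false.

S2: In symbols: ~(~(S -> ~U) | ~P)

~U = ~T = F
S -> ~U = T -> F = F
~(S -> ~U) = ~F = T
~P = ~F = T
~(S -> ~U) | ~P = T | T = T
~(~(S -> ~U) | ~P) = ~T = F
Hence S2 is false.

S3: Formalization: ((U | ~S) & (~Q & R)) xor P

~S = ~T = F
U | ~S = T | F = T
~Q = ~T = F
~Q & R = F & F = F
(U | ~S) & (~Q & R) = T & F = F
((U | ~S) & (~Q & R)) xor P = F xor F = F
Hence S3 is false.

True statements: 0 (none).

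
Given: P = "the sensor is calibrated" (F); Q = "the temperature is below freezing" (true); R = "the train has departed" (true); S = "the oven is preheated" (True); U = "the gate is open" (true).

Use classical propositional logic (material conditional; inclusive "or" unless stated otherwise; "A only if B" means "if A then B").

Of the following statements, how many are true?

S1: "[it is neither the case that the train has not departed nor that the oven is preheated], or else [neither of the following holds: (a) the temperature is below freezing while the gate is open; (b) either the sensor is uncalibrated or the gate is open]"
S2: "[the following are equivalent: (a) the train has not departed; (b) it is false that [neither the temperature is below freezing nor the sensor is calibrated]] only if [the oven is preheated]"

1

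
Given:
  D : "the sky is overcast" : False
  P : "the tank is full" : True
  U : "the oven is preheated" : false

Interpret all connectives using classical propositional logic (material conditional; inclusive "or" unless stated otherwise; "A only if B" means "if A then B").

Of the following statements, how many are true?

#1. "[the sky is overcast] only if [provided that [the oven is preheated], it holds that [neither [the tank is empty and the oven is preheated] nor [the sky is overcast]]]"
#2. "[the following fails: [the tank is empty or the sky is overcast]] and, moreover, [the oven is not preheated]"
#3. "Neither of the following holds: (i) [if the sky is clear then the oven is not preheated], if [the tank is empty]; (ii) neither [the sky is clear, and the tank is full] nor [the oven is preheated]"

2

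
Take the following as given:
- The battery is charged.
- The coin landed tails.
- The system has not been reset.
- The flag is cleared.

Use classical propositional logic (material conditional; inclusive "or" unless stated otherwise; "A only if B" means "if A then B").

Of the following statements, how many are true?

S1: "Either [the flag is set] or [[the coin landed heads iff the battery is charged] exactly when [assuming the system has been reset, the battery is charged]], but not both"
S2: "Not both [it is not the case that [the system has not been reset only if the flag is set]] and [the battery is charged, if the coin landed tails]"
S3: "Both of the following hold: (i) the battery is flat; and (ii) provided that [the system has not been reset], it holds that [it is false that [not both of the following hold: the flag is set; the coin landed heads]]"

0

Let W = "the flag is set" (F), G = "the coin landed heads" (F), M = "the battery is charged" (T), V = "the system has been reset" (F).

S1: This is W ⊕ ((G ↔ M) ↔ (V → M)).

G ↔ M = F ↔ T = F
V → M = F → T = T
(G ↔ M) ↔ (V → M) = F ↔ T = F
W ⊕ ((G ↔ M) ↔ (V → M)) = F ⊕ F = F
Thus S1 is false.

S2: Formalization: ¬(¬V → W) ↑ (¬G → M)

¬V = ¬F = T
¬V → W = T → F = F
¬(¬V → W) = ¬F = T
¬G = ¬F = T
¬G → M = T → T = T
¬(¬V → W) ↑ (¬G → M) = T ↑ T = F
So S2 is false.

S3: This is ¬M ∧ (¬V → ¬(W ↑ G)).

¬M = ¬T = F
¬V = ¬F = T
W ↑ G = F ↑ F = T
¬(W ↑ G) = ¬T = F
¬V → ¬(W ↑ G) = T → F = F
¬M ∧ (¬V → ¬(W ↑ G)) = F ∧ F = F
So S3 is false.

True statements: 0 (none).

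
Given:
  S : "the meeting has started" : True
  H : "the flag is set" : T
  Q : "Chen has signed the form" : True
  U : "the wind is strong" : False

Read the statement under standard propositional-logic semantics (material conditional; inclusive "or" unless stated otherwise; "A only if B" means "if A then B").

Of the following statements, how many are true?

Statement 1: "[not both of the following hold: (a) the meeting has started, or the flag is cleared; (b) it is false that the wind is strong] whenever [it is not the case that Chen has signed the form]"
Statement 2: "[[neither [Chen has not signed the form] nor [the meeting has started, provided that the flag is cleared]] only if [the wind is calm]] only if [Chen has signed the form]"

2

Statement 1: This is not Q -> ((S or not H) nand not U).

not Q = not True = False
not H = not True = False
S or not H = True or False = True
not U = not False = True
(S or not H) nand not U = True nand True = False
not Q -> ((S or not H) nand not U) = False -> False = True
Thus Statement 1 is true.

Statement 2: Formalization: ((not Q nor (not H -> S)) -> not U) -> Q

not Q = not True = False
not H = not True = False
not H -> S = False -> True = True
not Q nor (not H -> S) = False nor True = False
not U = not False = True
(not Q nor (not H -> S)) -> not U = False -> True = True
((not Q nor (not H -> S)) -> not U) -> Q = True -> True = True
Thus Statement 2 is true.

Count: 2.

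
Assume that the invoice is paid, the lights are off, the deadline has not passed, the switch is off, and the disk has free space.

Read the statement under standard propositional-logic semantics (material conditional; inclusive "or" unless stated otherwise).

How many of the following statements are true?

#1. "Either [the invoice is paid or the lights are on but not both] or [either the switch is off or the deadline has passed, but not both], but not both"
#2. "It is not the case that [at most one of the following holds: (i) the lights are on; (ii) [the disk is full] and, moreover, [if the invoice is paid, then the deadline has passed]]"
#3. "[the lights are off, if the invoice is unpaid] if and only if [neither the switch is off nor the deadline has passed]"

Let K = "the invoice is paid" (T), R = "the lights are on" (F), U = "the switch is on" (F), H = "the deadline has passed" (F), D = "the disk is full" (F).

#1: In symbols: (K xor R) xor (~U xor H)

K xor R = T xor F = T
~U = ~F = T
~U xor H = T xor F = T
(K xor R) xor (~U xor H) = T xor T = F
Thus #1 is false.

#2: This is ~(R nand (D & (K -> H))).

K -> H = T -> F = F
D & (K -> H) = F & F = F
R nand (D & (K -> H)) = F nand F = T
~(R nand (D & (K -> H))) = ~T = F
Thus #2 is false.

#3: In symbols: (~K -> ~R) <-> (~U nor H)

~K = ~T = F
~R = ~F = T
~K -> ~R = F -> T = T
~U = ~F = T
~U nor H = T nor F = F
(~K -> ~R) <-> (~U nor H) = T <-> F = F
Thus #3 is false.

0 of the 3 statements are true (none).

0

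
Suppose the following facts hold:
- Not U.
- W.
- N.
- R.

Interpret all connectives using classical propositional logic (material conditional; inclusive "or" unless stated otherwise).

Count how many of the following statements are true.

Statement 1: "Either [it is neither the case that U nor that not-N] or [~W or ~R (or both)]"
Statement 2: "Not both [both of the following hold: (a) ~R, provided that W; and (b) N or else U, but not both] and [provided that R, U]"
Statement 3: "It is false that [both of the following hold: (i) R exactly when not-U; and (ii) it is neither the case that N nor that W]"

3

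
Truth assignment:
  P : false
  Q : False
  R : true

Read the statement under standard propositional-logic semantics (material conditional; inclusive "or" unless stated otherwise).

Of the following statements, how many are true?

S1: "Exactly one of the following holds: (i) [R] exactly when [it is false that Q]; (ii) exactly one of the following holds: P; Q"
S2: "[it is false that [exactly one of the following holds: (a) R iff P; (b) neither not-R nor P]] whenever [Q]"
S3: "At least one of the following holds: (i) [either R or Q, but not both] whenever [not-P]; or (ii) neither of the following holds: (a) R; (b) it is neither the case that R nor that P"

S1: Formalization: (R <-> ~Q) xor (P xor Q)

~Q = ~F = T
R <-> ~Q = T <-> T = T
P xor Q = F xor F = F
(R <-> ~Q) xor (P xor Q) = T xor F = T
Thus S1 is true.

S2: In symbols: Q -> ~((R <-> P) xor (~R nor P))

R <-> P = T <-> F = F
~R = ~T = F
~R nor P = F nor F = T
(R <-> P) xor (~R nor P) = F xor T = T
~((R <-> P) xor (~R nor P)) = ~T = F
Q -> ~((R <-> P) xor (~R nor P)) = F -> F = T
Hence S2 is true.

S3: In symbols: (~P -> (R xor Q)) | (R nor (R nor P))

~P = ~F = T
R xor Q = T xor F = T
~P -> (R xor Q) = T -> T = T
R nor P = T nor F = F
R nor (R nor P) = T nor F = F
(~P -> (R xor Q)) | (R nor (R nor P)) = T | F = T
Hence S3 is true.

3 of the 3 statements are true.

3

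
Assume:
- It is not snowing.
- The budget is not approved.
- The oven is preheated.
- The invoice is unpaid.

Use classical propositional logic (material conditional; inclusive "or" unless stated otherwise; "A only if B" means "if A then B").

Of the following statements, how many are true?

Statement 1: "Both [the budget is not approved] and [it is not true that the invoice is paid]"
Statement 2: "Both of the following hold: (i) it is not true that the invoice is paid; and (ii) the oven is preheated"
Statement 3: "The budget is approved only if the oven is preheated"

3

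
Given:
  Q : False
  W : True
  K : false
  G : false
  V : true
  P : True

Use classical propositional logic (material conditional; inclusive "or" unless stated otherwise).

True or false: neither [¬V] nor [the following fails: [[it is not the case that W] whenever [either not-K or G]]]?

false

Values: V=T, K=F, G=F, W=T.
This is ~V nor ~((~K | G) -> ~W).

~V = ~T = F
~K = ~F = T
~K | G = T | F = T
~W = ~T = F
(~K | G) -> ~W = T -> F = F
~((~K | G) -> ~W) = ~F = T
~V nor ~((~K | G) -> ~W) = F nor T = F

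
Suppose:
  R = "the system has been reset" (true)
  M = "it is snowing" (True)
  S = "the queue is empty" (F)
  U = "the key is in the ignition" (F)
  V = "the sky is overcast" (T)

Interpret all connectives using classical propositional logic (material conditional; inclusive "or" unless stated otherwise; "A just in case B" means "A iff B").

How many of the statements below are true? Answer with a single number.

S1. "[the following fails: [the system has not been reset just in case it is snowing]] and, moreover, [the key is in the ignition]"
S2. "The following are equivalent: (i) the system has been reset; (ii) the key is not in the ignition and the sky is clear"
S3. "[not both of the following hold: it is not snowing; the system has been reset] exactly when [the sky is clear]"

S1: This is not (not R iff M) and U.

not R = not True = False
not R iff M = False iff True = False
not (not R iff M) = not False = True
not (not R iff M) and U = True and False = False
Thus S1 is false.

S2: In symbols: R iff (not U and not V)

not U = not False = True
not V = not True = False
not U and not V = True and False = False
R iff (not U and not V) = True iff False = False
So S2 is false.

S3: Parsed as (not M nand R) iff not V

not M = not True = False
not M nand R = False nand True = True
not V = not True = False
(not M nand R) iff not V = True iff False = False
Hence S3 is false.

Count: 0.

0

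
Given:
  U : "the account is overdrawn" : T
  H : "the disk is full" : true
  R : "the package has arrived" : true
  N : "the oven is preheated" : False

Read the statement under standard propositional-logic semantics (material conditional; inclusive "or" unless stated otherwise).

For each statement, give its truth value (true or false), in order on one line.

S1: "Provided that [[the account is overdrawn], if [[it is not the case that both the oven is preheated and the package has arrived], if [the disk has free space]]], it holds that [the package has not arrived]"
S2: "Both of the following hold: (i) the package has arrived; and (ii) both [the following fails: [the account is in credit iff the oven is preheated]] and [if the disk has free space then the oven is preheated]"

S1: Formalization: ((~H -> (N nand R)) -> U) -> ~R

~H = ~T = F
N nand R = F nand T = T
~H -> (N nand R) = F -> T = T
(~H -> (N nand R)) -> U = T -> T = T
~R = ~T = F
((~H -> (N nand R)) -> U) -> ~R = T -> F = F
Hence S1 is false.

S2: In symbols: R & (~(~U <-> N) & (~H -> N))

~U = ~T = F
~U <-> N = F <-> F = T
~(~U <-> N) = ~T = F
~H = ~T = F
~H -> N = F -> F = T
~(~U <-> N) & (~H -> N) = F & T = F
R & (~(~U <-> N) & (~H -> N)) = T & F = F
So S2 is false.

S1 F; S2 F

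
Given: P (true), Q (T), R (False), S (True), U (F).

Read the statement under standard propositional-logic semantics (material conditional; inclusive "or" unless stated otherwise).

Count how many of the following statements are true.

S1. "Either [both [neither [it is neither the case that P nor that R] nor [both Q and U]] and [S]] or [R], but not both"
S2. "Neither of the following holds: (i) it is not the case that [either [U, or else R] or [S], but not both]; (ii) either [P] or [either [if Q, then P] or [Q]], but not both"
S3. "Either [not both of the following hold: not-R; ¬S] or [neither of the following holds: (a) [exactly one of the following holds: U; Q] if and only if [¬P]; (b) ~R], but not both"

3

S1: This is (((P nor R) nor (Q and U)) and S) xor R.

P nor R = True nor False = False
Q and U = True and False = False
(P nor R) nor (Q and U) = False nor False = True
((P nor R) nor (Q and U)) and S = True and True = True
(((P nor R) nor (Q and U)) and S) xor R = True xor False = True
Thus S1 is true.

S2: This is not ((U or R) xor S) nor (P xor ((Q -> P) or Q)).

U or R = False or False = False
(U or R) xor S = False xor True = True
not ((U or R) xor S) = not True = False
Q -> P = True -> True = True
(Q -> P) or Q = True or True = True
P xor ((Q -> P) or Q) = True xor True = False
not ((U or R) xor S) nor (P xor ((Q -> P) or Q)) = False nor False = True
Thus S2 is true.

S3: Parsed as (not R nand not S) xor (((U xor Q) iff not P) nor not R)

not R = not False = True
not S = not True = False
not R nand not S = True nand False = True
U xor Q = False xor True = True
not P = not True = False
(U xor Q) iff not P = True iff False = False
not R = not False = True
((U xor Q) iff not P) nor not R = False nor True = False
(not R nand not S) xor (((U xor Q) iff not P) nor not R) = True xor False = True
So S3 is true.

True statements: 3 (S1, S2, S3).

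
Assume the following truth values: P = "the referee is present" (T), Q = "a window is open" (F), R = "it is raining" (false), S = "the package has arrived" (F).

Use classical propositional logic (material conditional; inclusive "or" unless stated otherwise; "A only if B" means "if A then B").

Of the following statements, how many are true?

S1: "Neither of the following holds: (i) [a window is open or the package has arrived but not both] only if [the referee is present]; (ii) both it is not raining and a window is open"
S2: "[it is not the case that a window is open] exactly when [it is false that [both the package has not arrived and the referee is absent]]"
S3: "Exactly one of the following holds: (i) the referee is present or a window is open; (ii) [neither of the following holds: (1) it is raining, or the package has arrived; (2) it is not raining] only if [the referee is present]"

S1: In symbols: ((Q xor S) -> P) nor (not R and Q)

Q xor S = False xor False = False
(Q xor S) -> P = False -> True = True
not R = not False = True
not R and Q = True and False = False
((Q xor S) -> P) nor (not R and Q) = True nor False = False
Thus S1 is false.

S2: Parsed as not Q iff not (not S and not P)

not Q = not False = True
not S = not False = True
not P = not True = False
not S and not P = True and False = False
not (not S and not P) = not False = True
not Q iff not (not S and not P) = True iff True = True
Thus S2 is true.

S3: Formalization: (P or Q) xor (((R or S) nor not R) -> P)

P or Q = True or False = True
R or S = False or False = False
not R = not False = True
(R or S) nor not R = False nor True = False
((R or S) nor not R) -> P = False -> True = True
(P or Q) xor (((R or S) nor not R) -> P) = True xor True = False
Thus S3 is false.

1 of the 3 statements is true (S2).

1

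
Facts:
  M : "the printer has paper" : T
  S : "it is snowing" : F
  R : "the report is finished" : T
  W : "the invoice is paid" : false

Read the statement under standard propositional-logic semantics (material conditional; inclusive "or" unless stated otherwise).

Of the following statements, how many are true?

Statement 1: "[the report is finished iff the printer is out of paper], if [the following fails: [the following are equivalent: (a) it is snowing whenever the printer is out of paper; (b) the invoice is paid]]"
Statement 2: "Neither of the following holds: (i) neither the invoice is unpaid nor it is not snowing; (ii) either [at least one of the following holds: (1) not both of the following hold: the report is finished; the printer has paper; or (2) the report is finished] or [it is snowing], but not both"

0

Statement 1: Formalization: ~((~M -> S) <-> W) -> (R <-> ~M)

~M = ~T = F
~M -> S = F -> F = T
(~M -> S) <-> W = T <-> F = F
~((~M -> S) <-> W) = ~F = T
~M = ~T = F
R <-> ~M = T <-> F = F
~((~M -> S) <-> W) -> (R <-> ~M) = T -> F = F
Hence Statement 1 is false.

Statement 2: Formalization: (~W nor ~S) nor (((R nand M) | R) xor S)

~W = ~F = T
~S = ~F = T
~W nor ~S = T nor T = F
R nand M = T nand T = F
(R nand M) | R = F | T = T
((R nand M) | R) xor S = T xor F = T
(~W nor ~S) nor (((R nand M) | R) xor S) = F nor T = F
Thus Statement 2 is false.

0 of the 2 statements are true (none).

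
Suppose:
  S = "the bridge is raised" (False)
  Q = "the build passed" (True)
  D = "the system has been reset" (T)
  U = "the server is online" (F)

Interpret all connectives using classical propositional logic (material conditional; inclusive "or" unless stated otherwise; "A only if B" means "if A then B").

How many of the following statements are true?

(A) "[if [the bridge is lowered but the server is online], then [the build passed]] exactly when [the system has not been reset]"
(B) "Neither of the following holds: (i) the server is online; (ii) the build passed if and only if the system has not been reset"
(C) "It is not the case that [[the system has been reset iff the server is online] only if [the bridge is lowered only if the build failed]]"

1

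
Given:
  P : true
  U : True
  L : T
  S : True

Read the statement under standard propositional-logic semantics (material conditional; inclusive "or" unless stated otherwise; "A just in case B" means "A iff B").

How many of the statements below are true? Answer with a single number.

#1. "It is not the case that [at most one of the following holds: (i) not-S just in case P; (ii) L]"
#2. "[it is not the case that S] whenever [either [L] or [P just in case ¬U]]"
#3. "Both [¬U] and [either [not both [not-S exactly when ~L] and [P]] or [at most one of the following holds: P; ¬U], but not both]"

0

#1: In symbols: ~((~S <-> P) nand L)

~S = ~T = F
~S <-> P = F <-> T = F
(~S <-> P) nand L = F nand T = T
~((~S <-> P) nand L) = ~T = F
Hence #1 is false.

#2: In symbols: (L | (P <-> ~U)) -> ~S

~U = ~T = F
P <-> ~U = T <-> F = F
L | (P <-> ~U) = T | F = T
~S = ~T = F
(L | (P <-> ~U)) -> ~S = T -> F = F
Hence #2 is false.

#3: Formalization: ~U & (((~S <-> ~L) nand P) xor (P nand ~U))

~U = ~T = F
~S = ~T = F
~L = ~T = F
~S <-> ~L = F <-> F = T
(~S <-> ~L) nand P = T nand T = F
~U = ~T = F
P nand ~U = T nand F = T
((~S <-> ~L) nand P) xor (P nand ~U) = F xor T = T
~U & (((~S <-> ~L) nand P) xor (P nand ~U)) = F & T = F
So #3 is false.

Count: 0.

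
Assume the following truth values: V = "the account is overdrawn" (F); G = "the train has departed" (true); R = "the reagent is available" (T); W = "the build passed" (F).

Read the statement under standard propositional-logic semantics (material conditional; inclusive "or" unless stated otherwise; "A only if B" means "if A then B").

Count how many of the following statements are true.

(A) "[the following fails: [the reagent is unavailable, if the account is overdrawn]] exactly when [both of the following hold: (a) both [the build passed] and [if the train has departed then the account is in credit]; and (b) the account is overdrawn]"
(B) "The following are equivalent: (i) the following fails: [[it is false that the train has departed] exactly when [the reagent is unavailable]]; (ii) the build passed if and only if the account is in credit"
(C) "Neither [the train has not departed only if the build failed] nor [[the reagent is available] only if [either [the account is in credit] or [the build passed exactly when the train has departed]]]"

(A): Parsed as ~(V -> ~R) <-> ((W & (G -> ~V)) & V)

~R = ~T = F
V -> ~R = F -> F = T
~(V -> ~R) = ~T = F
~V = ~F = T
G -> ~V = T -> T = T
W & (G -> ~V) = F & T = F
(W & (G -> ~V)) & V = F & F = F
~(V -> ~R) <-> ((W & (G -> ~V)) & V) = F <-> F = T
Hence (A) is true.

(B): Parsed as ~(~G <-> ~R) <-> (W <-> ~V)

~G = ~T = F
~R = ~T = F
~G <-> ~R = F <-> F = T
~(~G <-> ~R) = ~T = F
~V = ~F = T
W <-> ~V = F <-> T = F
~(~G <-> ~R) <-> (W <-> ~V) = F <-> F = T
Hence (B) is true.

(C): This is (~G -> ~W) nor (R -> (~V | (W <-> G))).

~G = ~T = F
~W = ~F = T
~G -> ~W = F -> T = T
~V = ~F = T
W <-> G = F <-> T = F
~V | (W <-> G) = T | F = T
R -> (~V | (W <-> G)) = T -> T = T
(~G -> ~W) nor (R -> (~V | (W <-> G))) = T nor T = F
So (C) is false.

True statements: 2.

2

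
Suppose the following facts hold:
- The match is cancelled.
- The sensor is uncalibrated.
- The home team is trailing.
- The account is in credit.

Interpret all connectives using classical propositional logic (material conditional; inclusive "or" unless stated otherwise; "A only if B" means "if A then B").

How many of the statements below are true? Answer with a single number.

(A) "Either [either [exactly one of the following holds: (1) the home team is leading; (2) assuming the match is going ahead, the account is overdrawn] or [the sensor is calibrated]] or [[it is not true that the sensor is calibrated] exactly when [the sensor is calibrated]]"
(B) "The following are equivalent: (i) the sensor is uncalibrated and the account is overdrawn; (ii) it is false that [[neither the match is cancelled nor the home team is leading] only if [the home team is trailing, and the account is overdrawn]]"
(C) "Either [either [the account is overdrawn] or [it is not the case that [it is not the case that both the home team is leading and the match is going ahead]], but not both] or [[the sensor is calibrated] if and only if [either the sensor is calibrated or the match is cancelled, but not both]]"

Let S = "the home team is leading" (F), R = "the match is cancelled" (T), P = "the account is overdrawn" (F), H = "the sensor is calibrated" (F).

(A): Parsed as ((S xor (~R -> P)) | H) | (~H <-> H)

~R = ~T = F
~R -> P = F -> F = T
S xor (~R -> P) = F xor T = T
(S xor (~R -> P)) | H = T | F = T
~H = ~F = T
~H <-> H = T <-> F = F
((S xor (~R -> P)) | H) | (~H <-> H) = T | F = T
Thus (A) is true.

(B): Formalization: (~H & P) <-> ~((R nor S) -> (~S & P))

~H = ~F = T
~H & P = T & F = F
R nor S = T nor F = F
~S = ~F = T
~S & P = T & F = F
(R nor S) -> (~S & P) = F -> F = T
~((R nor S) -> (~S & P)) = ~T = F
(~H & P) <-> ~((R nor S) -> (~S & P)) = F <-> F = T
Thus (B) is true.

(C): Formalization: (P xor ~(S nand ~R)) | (H <-> (H xor R))

~R = ~T = F
S nand ~R = F nand F = T
~(S nand ~R) = ~T = F
P xor ~(S nand ~R) = F xor F = F
H xor R = F xor T = T
H <-> (H xor R) = F <-> T = F
(P xor ~(S nand ~R)) | (H <-> (H xor R)) = F | F = F
Hence (C) is false.

Count: 2.

2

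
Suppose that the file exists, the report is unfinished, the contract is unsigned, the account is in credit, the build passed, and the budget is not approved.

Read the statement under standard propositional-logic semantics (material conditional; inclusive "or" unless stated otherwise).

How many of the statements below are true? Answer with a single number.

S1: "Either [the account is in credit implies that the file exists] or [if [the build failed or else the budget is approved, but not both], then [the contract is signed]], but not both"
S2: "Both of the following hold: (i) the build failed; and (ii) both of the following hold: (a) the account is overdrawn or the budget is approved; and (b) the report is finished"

0

Let S = "the account is overdrawn" (F), P = "the file exists" (T), U = "the build passed" (T), V = "the budget is approved" (F), R = "the contract is signed" (F), Q = "the report is finished" (F).

S1: In symbols: (~S -> P) xor ((~U xor V) -> R)

~S = ~F = T
~S -> P = T -> T = T
~U = ~T = F
~U xor V = F xor F = F
(~U xor V) -> R = F -> F = T
(~S -> P) xor ((~U xor V) -> R) = T xor T = F
Hence S1 is false.

S2: This is ~U & ((S | V) & Q).

~U = ~T = F
S | V = F | F = F
(S | V) & Q = F & F = F
~U & ((S | V) & Q) = F & F = F
Hence S2 is false.

True statements: 0 (none).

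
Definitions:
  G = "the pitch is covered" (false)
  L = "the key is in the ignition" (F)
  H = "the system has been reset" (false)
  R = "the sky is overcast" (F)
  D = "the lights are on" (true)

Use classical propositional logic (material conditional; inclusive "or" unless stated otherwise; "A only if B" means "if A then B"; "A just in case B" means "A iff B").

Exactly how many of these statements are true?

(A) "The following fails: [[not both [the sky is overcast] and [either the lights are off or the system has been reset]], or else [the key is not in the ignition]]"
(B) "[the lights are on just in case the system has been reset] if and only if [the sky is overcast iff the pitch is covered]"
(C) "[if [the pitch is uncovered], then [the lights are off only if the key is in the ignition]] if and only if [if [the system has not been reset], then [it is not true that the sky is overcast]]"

(A): In symbols: ¬((R ↑ (¬D ∨ H)) ∨ ¬L)

¬D = ¬T = F
¬D ∨ H = F ∨ F = F
R ↑ (¬D ∨ H) = F ↑ F = T
¬L = ¬F = T
(R ↑ (¬D ∨ H)) ∨ ¬L = T ∨ T = T
¬((R ↑ (¬D ∨ H)) ∨ ¬L) = ¬T = F
Hence (A) is false.

(B): Formalization: (D ↔ H) ↔ (R ↔ G)

D ↔ H = T ↔ F = F
R ↔ G = F ↔ F = T
(D ↔ H) ↔ (R ↔ G) = F ↔ T = F
So (B) is false.

(C): Parsed as (¬G → (¬D → L)) ↔ (¬H → ¬R)

¬G = ¬F = T
¬D = ¬T = F
¬D → L = F → F = T
¬G → (¬D → L) = T → T = T
¬H = ¬F = T
¬R = ¬F = T
¬H → ¬R = T → T = T
(¬G → (¬D → L)) ↔ (¬H → ¬R) = T ↔ T = T
So (C) is true.

True statements: 1.

1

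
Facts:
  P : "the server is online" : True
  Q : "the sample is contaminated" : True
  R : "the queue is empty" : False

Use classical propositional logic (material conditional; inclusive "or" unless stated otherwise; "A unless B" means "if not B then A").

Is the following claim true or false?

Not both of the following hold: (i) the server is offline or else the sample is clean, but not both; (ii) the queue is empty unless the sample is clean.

The statement is true.

This is (not P xor not Q) nand (R or not Q).

not P = not True = False
not Q = not True = False
not P xor not Q = False xor False = False
not Q = not True = False
R or not Q = False or False = False
(not P xor not Q) nand (R or not Q) = False nand False = True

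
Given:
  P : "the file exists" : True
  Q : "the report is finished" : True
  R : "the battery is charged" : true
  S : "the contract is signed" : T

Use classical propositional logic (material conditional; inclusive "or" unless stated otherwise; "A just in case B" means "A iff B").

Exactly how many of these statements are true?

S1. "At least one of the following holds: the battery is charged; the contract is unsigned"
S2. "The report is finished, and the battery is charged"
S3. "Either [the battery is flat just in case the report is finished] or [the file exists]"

S1: This is R or not S.

not S = not True = False
R or not S = True or False = True
So S1 is true.

S2: Formalization: Q and R

Q and R = True and True = True
Thus S2 is true.

S3: This is (not R iff Q) or P.

not R = not True = False
not R iff Q = False iff True = False
(not R iff Q) or P = False or True = True
Thus S3 is true.

True statements: 3 (S1, S2, S3).

3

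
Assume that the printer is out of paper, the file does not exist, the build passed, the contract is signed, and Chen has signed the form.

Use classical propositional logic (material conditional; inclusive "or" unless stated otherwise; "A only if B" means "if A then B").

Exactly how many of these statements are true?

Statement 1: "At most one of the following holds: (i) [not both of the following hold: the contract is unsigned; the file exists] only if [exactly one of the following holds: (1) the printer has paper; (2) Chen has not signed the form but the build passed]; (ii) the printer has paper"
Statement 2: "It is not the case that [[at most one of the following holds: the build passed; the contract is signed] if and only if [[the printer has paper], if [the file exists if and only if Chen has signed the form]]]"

2

Let W = "the contract is signed" (T), H = "the file exists" (F), U = "the printer has paper" (F), N = "Chen has signed the form" (T), Q = "the build passed" (T).

Statement 1: In symbols: ((¬W ↑ H) → (U ⊕ (¬N ∧ Q))) ↑ U

¬W = ¬T = F
¬W ↑ H = F ↑ F = T
¬N = ¬T = F
¬N ∧ Q = F ∧ T = F
U ⊕ (¬N ∧ Q) = F ⊕ F = F
(¬W ↑ H) → (U ⊕ (¬N ∧ Q)) = T → F = F
((¬W ↑ H) → (U ⊕ (¬N ∧ Q))) ↑ U = F ↑ F = T
Thus Statement 1 is true.

Statement 2: This is ¬((Q ↑ W) ↔ ((H ↔ N) → U)).

Q ↑ W = T ↑ T = F
H ↔ N = F ↔ T = F
(H ↔ N) → U = F → F = T
(Q ↑ W) ↔ ((H ↔ N) → U) = F ↔ T = F
¬((Q ↑ W) ↔ ((H ↔ N) → U)) = ¬F = T
Hence Statement 2 is true.

Count: 2.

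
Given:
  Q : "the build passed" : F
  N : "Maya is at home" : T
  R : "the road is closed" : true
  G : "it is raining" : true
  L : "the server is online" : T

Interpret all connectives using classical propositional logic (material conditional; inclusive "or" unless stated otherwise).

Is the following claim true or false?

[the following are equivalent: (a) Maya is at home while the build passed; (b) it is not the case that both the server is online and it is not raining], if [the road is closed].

The statement is false.

Values: R=T, N=T, Q=F, L=T, G=T.
This is R → ((N ∧ Q) ↔ (L ↑ ¬G)).

N ∧ Q = T ∧ F = F
¬G = ¬T = F
L ↑ ¬G = T ↑ F = T
(N ∧ Q) ↔ (L ↑ ¬G) = F ↔ T = F
R → ((N ∧ Q) ↔ (L ↑ ¬G)) = T → F = F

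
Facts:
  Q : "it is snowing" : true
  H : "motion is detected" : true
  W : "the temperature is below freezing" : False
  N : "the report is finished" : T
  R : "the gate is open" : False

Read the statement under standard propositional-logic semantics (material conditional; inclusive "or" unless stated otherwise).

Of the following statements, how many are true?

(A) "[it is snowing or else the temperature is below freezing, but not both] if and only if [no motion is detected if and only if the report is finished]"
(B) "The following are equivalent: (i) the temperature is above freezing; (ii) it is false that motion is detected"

(A): Formalization: (Q ⊕ W) ↔ (¬H ↔ N)

Q ⊕ W = T ⊕ F = T
¬H = ¬T = F
¬H ↔ N = F ↔ T = F
(Q ⊕ W) ↔ (¬H ↔ N) = T ↔ F = F
So (A) is false.

(B): Parsed as ¬W ↔ ¬H

¬W = ¬F = T
¬H = ¬T = F
¬W ↔ ¬H = T ↔ F = F
Hence (B) is false.

Count: 0.

0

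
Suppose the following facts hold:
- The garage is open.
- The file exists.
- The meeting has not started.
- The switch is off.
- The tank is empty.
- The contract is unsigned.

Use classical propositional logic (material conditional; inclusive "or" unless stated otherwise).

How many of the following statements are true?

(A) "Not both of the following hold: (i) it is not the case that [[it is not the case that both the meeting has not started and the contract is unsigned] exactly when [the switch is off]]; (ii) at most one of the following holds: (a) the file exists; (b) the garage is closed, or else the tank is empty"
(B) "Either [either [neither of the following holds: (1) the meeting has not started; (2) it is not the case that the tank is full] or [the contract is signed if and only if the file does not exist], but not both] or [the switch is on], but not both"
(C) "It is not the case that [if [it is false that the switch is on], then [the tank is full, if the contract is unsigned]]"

3

Let H = "the meeting has started" (False), P = "the contract is signed" (False), M = "the switch is on" (False), D = "the file exists" (True), U = "the garage is closed" (False), N = "the tank is full" (False).

(A): Parsed as not ((not H nand not P) iff not M) nand (D nand (U or not N))

not H = not False = True
not P = not False = True
not H nand not P = True nand True = False
not M = not False = True
(not H nand not P) iff not M = False iff True = False
not ((not H nand not P) iff not M) = not False = True
not N = not False = True
U or not N = False or True = True
D nand (U or not N) = True nand True = False
not ((not H nand not P) iff not M) nand (D nand (U or not N)) = True nand False = True
Thus (A) is true.

(B): Formalization: ((not H nor not N) xor (P iff not D)) xor M

not H = not False = True
not N = not False = True
not H nor not N = True nor True = False
not D = not True = False
P iff not D = False iff False = True
(not H nor not N) xor (P iff not D) = False xor True = True
((not H nor not N) xor (P iff not D)) xor M = True xor False = True
So (B) is true.

(C): Parsed as not (not M -> (not P -> N))

not M = not False = True
not P = not False = True
not P -> N = True -> False = False
not M -> (not P -> N) = True -> False = False
not (not M -> (not P -> N)) = not False = True
So (C) is true.

Count: 3.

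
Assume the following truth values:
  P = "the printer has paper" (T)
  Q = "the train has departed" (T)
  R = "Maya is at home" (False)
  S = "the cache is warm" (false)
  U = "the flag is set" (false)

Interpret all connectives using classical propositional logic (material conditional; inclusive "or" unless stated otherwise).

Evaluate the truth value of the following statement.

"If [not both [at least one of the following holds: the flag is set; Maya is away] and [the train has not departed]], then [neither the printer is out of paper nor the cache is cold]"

Values: U=False, R=False, Q=True, P=True, S=False.
Parsed as ((U or not R) nand not Q) -> (not P nor not S)

not R = not False = True
U or not R = False or True = True
not Q = not True = False
(U or not R) nand not Q = True nand False = True
not P = not True = False
not S = not False = True
not P nor not S = False nor True = False
((U or not R) nand not Q) -> (not P nor not S) = True -> False = False

false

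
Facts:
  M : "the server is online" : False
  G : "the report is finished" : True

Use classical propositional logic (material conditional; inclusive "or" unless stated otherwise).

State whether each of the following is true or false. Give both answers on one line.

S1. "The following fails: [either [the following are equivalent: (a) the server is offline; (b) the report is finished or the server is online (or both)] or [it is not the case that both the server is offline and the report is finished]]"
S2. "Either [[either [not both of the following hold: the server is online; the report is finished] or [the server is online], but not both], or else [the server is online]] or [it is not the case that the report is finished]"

S1: Parsed as ¬((¬M ↔ (G ∨ M)) ∨ (¬M ↑ G))

¬M = ¬F = T
G ∨ M = T ∨ F = T
¬M ↔ (G ∨ M) = T ↔ T = T
¬M = ¬F = T
¬M ↑ G = T ↑ T = F
(¬M ↔ (G ∨ M)) ∨ (¬M ↑ G) = T ∨ F = T
¬((¬M ↔ (G ∨ M)) ∨ (¬M ↑ G)) = ¬T = F
Thus S1 is false.

S2: In symbols: (((M ↑ G) ⊕ M) ∨ M) ∨ ¬G

M ↑ G = F ↑ T = T
(M ↑ G) ⊕ M = T ⊕ F = T
((M ↑ G) ⊕ M) ∨ M = T ∨ F = T
¬G = ¬T = F
(((M ↑ G) ⊕ M) ∨ M) ∨ ¬G = T ∨ F = T
Thus S2 is true.

S1 F / S2 T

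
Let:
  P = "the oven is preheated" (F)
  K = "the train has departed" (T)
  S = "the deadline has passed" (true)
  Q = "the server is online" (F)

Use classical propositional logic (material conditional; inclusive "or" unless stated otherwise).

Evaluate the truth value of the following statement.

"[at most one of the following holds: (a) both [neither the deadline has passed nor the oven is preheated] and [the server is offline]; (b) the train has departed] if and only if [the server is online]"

False

Formalization: (((S nor P) & ~Q) nand K) <-> Q

S nor P = T nor F = F
~Q = ~F = T
(S nor P) & ~Q = F & T = F
((S nor P) & ~Q) nand K = F nand T = T
(((S nor P) & ~Q) nand K) <-> Q = T <-> F = F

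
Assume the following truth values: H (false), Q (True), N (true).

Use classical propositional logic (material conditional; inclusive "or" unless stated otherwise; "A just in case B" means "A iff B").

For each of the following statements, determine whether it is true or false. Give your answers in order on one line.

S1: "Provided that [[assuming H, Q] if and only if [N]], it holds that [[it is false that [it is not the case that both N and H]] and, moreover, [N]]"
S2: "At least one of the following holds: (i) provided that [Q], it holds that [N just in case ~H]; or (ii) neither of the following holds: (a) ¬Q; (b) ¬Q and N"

S1: In symbols: ((H -> Q) iff N) -> (not (N nand H) and N)

H -> Q = False -> True = True
(H -> Q) iff N = True iff True = True
N nand H = True nand False = True
not (N nand H) = not True = False
not (N nand H) and N = False and True = False
((H -> Q) iff N) -> (not (N nand H) and N) = True -> False = False
So S1 is false.

S2: Formalization: (Q -> (N iff not H)) or (not Q nor (not Q and N))

not H = not False = True
N iff not H = True iff True = True
Q -> (N iff not H) = True -> True = True
not Q = not True = False
not Q = not True = False
not Q and N = False and True = False
not Q nor (not Q and N) = False nor False = True
(Q -> (N iff not H)) or (not Q nor (not Q and N)) = True or True = True
Hence S2 is true.

S1 F / S2 T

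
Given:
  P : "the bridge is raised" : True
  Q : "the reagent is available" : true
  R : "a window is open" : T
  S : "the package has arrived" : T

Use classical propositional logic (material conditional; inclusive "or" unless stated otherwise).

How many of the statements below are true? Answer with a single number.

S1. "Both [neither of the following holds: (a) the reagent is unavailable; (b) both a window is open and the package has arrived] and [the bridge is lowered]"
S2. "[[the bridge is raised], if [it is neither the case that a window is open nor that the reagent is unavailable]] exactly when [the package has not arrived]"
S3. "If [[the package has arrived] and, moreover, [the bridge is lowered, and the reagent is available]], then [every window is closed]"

S1: In symbols: (¬Q ↓ (R ∧ S)) ∧ ¬P

¬Q = ¬T = F
R ∧ S = T ∧ T = T
¬Q ↓ (R ∧ S) = F ↓ T = F
¬P = ¬T = F
(¬Q ↓ (R ∧ S)) ∧ ¬P = F ∧ F = F
Hence S1 is false.

S2: In symbols: ((R ↓ ¬Q) → P) ↔ ¬S

¬Q = ¬T = F
R ↓ ¬Q = T ↓ F = F
(R ↓ ¬Q) → P = F → T = T
¬S = ¬T = F
((R ↓ ¬Q) → P) ↔ ¬S = T ↔ F = F
Thus S2 is false.

S3: Formalization: (S ∧ (¬P ∧ Q)) → ¬R

¬P = ¬T = F
¬P ∧ Q = F ∧ T = F
S ∧ (¬P ∧ Q) = T ∧ F = F
¬R = ¬T = F
(S ∧ (¬P ∧ Q)) → ¬R = F → F = T
Thus S3 is true.

True statements: 1 (S3).

1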